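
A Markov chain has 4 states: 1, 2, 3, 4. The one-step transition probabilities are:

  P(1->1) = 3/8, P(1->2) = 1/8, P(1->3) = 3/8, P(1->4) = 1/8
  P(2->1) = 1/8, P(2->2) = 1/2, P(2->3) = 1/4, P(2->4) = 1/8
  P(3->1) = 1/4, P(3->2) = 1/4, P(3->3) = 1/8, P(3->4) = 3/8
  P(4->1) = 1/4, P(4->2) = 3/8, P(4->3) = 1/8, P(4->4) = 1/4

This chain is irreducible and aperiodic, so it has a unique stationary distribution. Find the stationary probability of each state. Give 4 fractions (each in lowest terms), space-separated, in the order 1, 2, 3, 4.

The stationary distribution satisfies pi = pi * P, i.e.:
  pi_1 = 3/8*pi_1 + 1/8*pi_2 + 1/4*pi_3 + 1/4*pi_4
  pi_2 = 1/8*pi_1 + 1/2*pi_2 + 1/4*pi_3 + 3/8*pi_4
  pi_3 = 3/8*pi_1 + 1/4*pi_2 + 1/8*pi_3 + 1/8*pi_4
  pi_4 = 1/8*pi_1 + 1/8*pi_2 + 3/8*pi_3 + 1/4*pi_4
with normalization: pi_1 + pi_2 + pi_3 + pi_4 = 1.

Using the first 3 balance equations plus normalization, the linear system A*pi = b is:
  [-5/8, 1/8, 1/4, 1/4] . pi = 0
  [1/8, -1/2, 1/4, 3/8] . pi = 0
  [3/8, 1/4, -7/8, 1/8] . pi = 0
  [1, 1, 1, 1] . pi = 1

Solving yields:
  pi_1 = 91/381
  pi_2 = 125/381
  pi_3 = 86/381
  pi_4 = 79/381

Verification (pi * P):
  91/381*3/8 + 125/381*1/8 + 86/381*1/4 + 79/381*1/4 = 91/381 = pi_1  (ok)
  91/381*1/8 + 125/381*1/2 + 86/381*1/4 + 79/381*3/8 = 125/381 = pi_2  (ok)
  91/381*3/8 + 125/381*1/4 + 86/381*1/8 + 79/381*1/8 = 86/381 = pi_3  (ok)
  91/381*1/8 + 125/381*1/8 + 86/381*3/8 + 79/381*1/4 = 79/381 = pi_4  (ok)

Answer: 91/381 125/381 86/381 79/381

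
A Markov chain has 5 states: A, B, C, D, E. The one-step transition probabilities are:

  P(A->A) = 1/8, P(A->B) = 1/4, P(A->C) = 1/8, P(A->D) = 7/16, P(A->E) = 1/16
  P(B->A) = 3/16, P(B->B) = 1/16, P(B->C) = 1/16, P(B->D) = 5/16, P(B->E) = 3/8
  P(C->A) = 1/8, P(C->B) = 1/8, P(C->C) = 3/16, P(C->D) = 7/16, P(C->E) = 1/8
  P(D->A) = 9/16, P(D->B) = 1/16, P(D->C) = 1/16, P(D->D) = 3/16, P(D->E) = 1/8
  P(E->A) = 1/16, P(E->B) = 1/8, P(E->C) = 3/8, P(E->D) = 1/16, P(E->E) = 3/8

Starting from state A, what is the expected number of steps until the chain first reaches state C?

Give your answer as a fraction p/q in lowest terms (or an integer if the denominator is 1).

Answer: 8668/1249

Derivation:
Let h_i = expected steps to first reach C from state i.
Boundary: h_C = 0.
First-step equations for the other states:
  h_A = 1 + 1/8*h_A + 1/4*h_B + 1/8*h_C + 7/16*h_D + 1/16*h_E
  h_B = 1 + 3/16*h_A + 1/16*h_B + 1/16*h_C + 5/16*h_D + 3/8*h_E
  h_D = 1 + 9/16*h_A + 1/16*h_B + 1/16*h_C + 3/16*h_D + 1/8*h_E
  h_E = 1 + 1/16*h_A + 1/8*h_B + 3/8*h_C + 1/16*h_D + 3/8*h_E

Substituting h_C = 0 and rearranging gives the linear system (I - Q) h = 1:
  [7/8, -1/4, -7/16, -1/16] . (h_A, h_B, h_D, h_E) = 1
  [-3/16, 15/16, -5/16, -3/8] . (h_A, h_B, h_D, h_E) = 1
  [-9/16, -1/16, 13/16, -1/8] . (h_A, h_B, h_D, h_E) = 1
  [-1/16, -1/8, -1/16, 5/8] . (h_A, h_B, h_D, h_E) = 1

Solving yields:
  h_A = 8668/1249
  h_B = 8232/1249
  h_D = 9004/1249
  h_E = 5412/1249

Starting state is A, so the expected hitting time is h_A = 8668/1249.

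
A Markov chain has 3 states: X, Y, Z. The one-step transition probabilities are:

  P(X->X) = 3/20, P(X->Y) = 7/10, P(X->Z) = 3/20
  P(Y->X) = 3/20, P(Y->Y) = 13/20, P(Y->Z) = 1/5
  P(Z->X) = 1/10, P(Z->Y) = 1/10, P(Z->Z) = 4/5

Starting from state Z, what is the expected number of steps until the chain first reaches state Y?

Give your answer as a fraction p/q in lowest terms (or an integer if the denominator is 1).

Answer: 190/31

Derivation:
Let h_i = expected steps to first reach Y from state i.
Boundary: h_Y = 0.
First-step equations for the other states:
  h_X = 1 + 3/20*h_X + 7/10*h_Y + 3/20*h_Z
  h_Z = 1 + 1/10*h_X + 1/10*h_Y + 4/5*h_Z

Substituting h_Y = 0 and rearranging gives the linear system (I - Q) h = 1:
  [17/20, -3/20] . (h_X, h_Z) = 1
  [-1/10, 1/5] . (h_X, h_Z) = 1

Solving yields:
  h_X = 70/31
  h_Z = 190/31

Starting state is Z, so the expected hitting time is h_Z = 190/31.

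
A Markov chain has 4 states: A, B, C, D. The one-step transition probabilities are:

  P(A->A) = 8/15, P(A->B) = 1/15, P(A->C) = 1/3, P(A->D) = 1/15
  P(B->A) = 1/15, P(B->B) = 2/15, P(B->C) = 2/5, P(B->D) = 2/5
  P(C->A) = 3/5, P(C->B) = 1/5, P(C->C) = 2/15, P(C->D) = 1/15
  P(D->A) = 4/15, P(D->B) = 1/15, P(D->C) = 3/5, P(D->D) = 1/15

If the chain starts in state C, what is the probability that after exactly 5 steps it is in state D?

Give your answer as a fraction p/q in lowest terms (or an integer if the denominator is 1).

Answer: 15977/151875

Derivation:
Computing P^5 by repeated multiplication:
P^1 =
  A: [8/15, 1/15, 1/3, 1/15]
  B: [1/15, 2/15, 2/5, 2/5]
  C: [3/5, 1/5, 2/15, 1/15]
  D: [4/15, 1/15, 3/5, 1/15]
P^2 =
  A: [38/75, 26/225, 13/45, 4/45]
  B: [88/225, 29/225, 83/225, 1/9]
  C: [97/225, 22/225, 76/225, 2/15]
  D: [118/225, 34/225, 53/225, 4/45]
P^3 =
  A: [1603/3375, 127/1125, 1036/3375, 71/675]
  B: [316/675, 28/225, 67/225, 74/675]
  C: [178/375, 133/1125, 1039/3375, 67/675]
  D: [307/675, 73/675, 8/25, 79/675]
P^4 =
  A: [887/1875, 5828/50625, 15568/50625, 352/3375]
  B: [4717/10125, 43/375, 3152/10125, 73/675]
  C: [23906/50625, 5852/50625, 15497/50625, 358/3375]
  D: [4789/10125, 236/2025, 3116/10125, 208/2025]
P^5 =
  A: [358652/759375, 87589/759375, 233369/759375, 15953/151875]
  B: [14329/30375, 3518/30375, 346/1125, 118/1125]
  C: [119351/253125, 9719/84375, 233966/759375, 15977/151875]
  D: [71696/151875, 17537/151875, 15539/50625, 641/6075]

(P^5)[C -> D] = 15977/151875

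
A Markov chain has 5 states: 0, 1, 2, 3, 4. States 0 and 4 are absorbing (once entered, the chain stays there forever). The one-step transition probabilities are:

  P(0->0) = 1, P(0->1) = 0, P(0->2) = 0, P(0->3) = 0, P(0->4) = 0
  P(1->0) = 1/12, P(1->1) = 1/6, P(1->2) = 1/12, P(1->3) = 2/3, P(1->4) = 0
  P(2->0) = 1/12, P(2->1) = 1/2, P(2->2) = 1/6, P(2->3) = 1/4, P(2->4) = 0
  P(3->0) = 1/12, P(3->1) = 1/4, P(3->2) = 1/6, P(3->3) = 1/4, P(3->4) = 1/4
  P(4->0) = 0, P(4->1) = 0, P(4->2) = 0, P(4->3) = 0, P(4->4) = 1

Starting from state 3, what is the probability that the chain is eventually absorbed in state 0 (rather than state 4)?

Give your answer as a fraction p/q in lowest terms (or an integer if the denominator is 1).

Let a_i = P(absorbed in 0 | start in state i).
Boundary conditions: a_0 = 1, a_4 = 0.
For each transient state i, a_i = sum_j P(i->j) * a_j:
  a_1 = 1/12*a_0 + 1/6*a_1 + 1/12*a_2 + 2/3*a_3 + 0*a_4
  a_2 = 1/12*a_0 + 1/2*a_1 + 1/6*a_2 + 1/4*a_3 + 0*a_4
  a_3 = 1/12*a_0 + 1/4*a_1 + 1/6*a_2 + 1/4*a_3 + 1/4*a_4

Substituting a_0 = 1 and a_4 = 0, rearrange to (I - Q) a = r where r[i] = P(i -> 0):
  [5/6, -1/12, -2/3] . (a_1, a_2, a_3) = 1/12
  [-1/2, 5/6, -1/4] . (a_1, a_2, a_3) = 1/12
  [-1/4, -1/6, 3/4] . (a_1, a_2, a_3) = 1/12

Solving yields:
  a_1 = 64/147
  a_2 = 23/49
  a_3 = 53/147

Starting state is 3, so the absorption probability is a_3 = 53/147.

Answer: 53/147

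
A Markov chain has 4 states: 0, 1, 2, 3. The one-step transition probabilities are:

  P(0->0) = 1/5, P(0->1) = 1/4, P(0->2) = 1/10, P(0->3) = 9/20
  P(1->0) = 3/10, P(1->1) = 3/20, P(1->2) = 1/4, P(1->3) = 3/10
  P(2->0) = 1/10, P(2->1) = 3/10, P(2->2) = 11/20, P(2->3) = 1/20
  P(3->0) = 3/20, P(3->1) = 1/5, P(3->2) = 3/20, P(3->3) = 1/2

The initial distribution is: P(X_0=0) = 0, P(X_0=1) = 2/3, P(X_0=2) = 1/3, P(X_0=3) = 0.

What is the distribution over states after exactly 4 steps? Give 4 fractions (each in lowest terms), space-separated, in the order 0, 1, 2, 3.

Propagating the distribution step by step (d_{t+1} = d_t * P):
d_0 = (0=0, 1=2/3, 2=1/3, 3=0)
  d_1[0] = 0*1/5 + 2/3*3/10 + 1/3*1/10 + 0*3/20 = 7/30
  d_1[1] = 0*1/4 + 2/3*3/20 + 1/3*3/10 + 0*1/5 = 1/5
  d_1[2] = 0*1/10 + 2/3*1/4 + 1/3*11/20 + 0*3/20 = 7/20
  d_1[3] = 0*9/20 + 2/3*3/10 + 1/3*1/20 + 0*1/2 = 13/60
d_1 = (0=7/30, 1=1/5, 2=7/20, 3=13/60)
  d_2[0] = 7/30*1/5 + 1/5*3/10 + 7/20*1/10 + 13/60*3/20 = 209/1200
  d_2[1] = 7/30*1/4 + 1/5*3/20 + 7/20*3/10 + 13/60*1/5 = 71/300
  d_2[2] = 7/30*1/10 + 1/5*1/4 + 7/20*11/20 + 13/60*3/20 = 179/600
  d_2[3] = 7/30*9/20 + 1/5*3/10 + 7/20*1/20 + 13/60*1/2 = 349/1200
d_2 = (0=209/1200, 1=71/300, 2=179/600, 3=349/1200)
  d_3[0] = 209/1200*1/5 + 71/300*3/10 + 179/600*1/10 + 349/1200*3/20 = 4303/24000
  d_3[1] = 209/1200*1/4 + 71/300*3/20 + 179/600*3/10 + 349/1200*1/5 = 5441/24000
  d_3[2] = 209/1200*1/10 + 71/300*1/4 + 179/600*11/20 + 349/1200*3/20 = 6823/24000
  d_3[3] = 209/1200*9/20 + 71/300*3/10 + 179/600*1/20 + 349/1200*1/2 = 7433/24000
d_3 = (0=4303/24000, 1=5441/24000, 2=6823/24000, 3=7433/24000)
  d_4[0] = 4303/24000*1/5 + 5441/24000*3/10 + 6823/24000*1/10 + 7433/24000*3/20 = 28601/160000
  d_4[1] = 4303/24000*1/4 + 5441/24000*3/20 + 6823/24000*3/10 + 7433/24000*1/5 = 27127/120000
  d_4[2] = 4303/24000*1/10 + 5441/24000*1/4 + 6823/24000*11/20 + 7433/24000*3/20 = 133163/480000
  d_4[3] = 4303/24000*9/20 + 5441/24000*3/10 + 6823/24000*1/20 + 7433/24000*1/2 = 25421/80000
d_4 = (0=28601/160000, 1=27127/120000, 2=133163/480000, 3=25421/80000)

Answer: 28601/160000 27127/120000 133163/480000 25421/80000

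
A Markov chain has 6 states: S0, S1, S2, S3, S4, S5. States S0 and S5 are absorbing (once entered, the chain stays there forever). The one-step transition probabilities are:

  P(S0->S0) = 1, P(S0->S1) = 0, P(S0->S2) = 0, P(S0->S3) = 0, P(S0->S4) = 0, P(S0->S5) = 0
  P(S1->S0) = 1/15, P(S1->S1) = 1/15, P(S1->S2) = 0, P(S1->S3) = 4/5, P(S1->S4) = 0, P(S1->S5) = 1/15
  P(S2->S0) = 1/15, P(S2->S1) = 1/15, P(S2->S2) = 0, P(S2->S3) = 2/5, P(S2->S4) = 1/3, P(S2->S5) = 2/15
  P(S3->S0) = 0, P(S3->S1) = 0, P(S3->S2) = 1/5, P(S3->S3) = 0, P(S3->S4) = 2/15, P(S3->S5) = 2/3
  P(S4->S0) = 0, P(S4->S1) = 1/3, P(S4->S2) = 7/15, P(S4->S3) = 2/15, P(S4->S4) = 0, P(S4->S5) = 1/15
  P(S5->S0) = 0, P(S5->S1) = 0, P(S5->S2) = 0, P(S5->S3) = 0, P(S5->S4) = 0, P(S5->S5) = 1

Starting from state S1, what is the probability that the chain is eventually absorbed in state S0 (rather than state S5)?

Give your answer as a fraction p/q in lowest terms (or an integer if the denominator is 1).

Let a_i = P(absorbed in S0 | start in state i).
Boundary conditions: a_S0 = 1, a_S5 = 0.
For each transient state i, a_i = sum_j P(i->j) * a_j:
  a_S1 = 1/15*a_S0 + 1/15*a_S1 + 0*a_S2 + 4/5*a_S3 + 0*a_S4 + 1/15*a_S5
  a_S2 = 1/15*a_S0 + 1/15*a_S1 + 0*a_S2 + 2/5*a_S3 + 1/3*a_S4 + 2/15*a_S5
  a_S3 = 0*a_S0 + 0*a_S1 + 1/5*a_S2 + 0*a_S3 + 2/15*a_S4 + 2/3*a_S5
  a_S4 = 0*a_S0 + 1/3*a_S1 + 7/15*a_S2 + 2/15*a_S3 + 0*a_S4 + 1/15*a_S5

Substituting a_S0 = 1 and a_S5 = 0, rearrange to (I - Q) a = r where r[i] = P(i -> S0):
  [14/15, 0, -4/5, 0] . (a_S1, a_S2, a_S3, a_S4) = 1/15
  [-1/15, 1, -2/5, -1/3] . (a_S1, a_S2, a_S3, a_S4) = 1/15
  [0, -1/5, 1, -2/15] . (a_S1, a_S2, a_S3, a_S4) = 0
  [-1/3, -7/15, -2/15, 1] . (a_S1, a_S2, a_S3, a_S4) = 0

Solving yields:
  a_S1 = 173/1682
  a_S2 = 605/5046
  a_S3 = 185/5046
  a_S4 = 80/841

Starting state is S1, so the absorption probability is a_S1 = 173/1682.

Answer: 173/1682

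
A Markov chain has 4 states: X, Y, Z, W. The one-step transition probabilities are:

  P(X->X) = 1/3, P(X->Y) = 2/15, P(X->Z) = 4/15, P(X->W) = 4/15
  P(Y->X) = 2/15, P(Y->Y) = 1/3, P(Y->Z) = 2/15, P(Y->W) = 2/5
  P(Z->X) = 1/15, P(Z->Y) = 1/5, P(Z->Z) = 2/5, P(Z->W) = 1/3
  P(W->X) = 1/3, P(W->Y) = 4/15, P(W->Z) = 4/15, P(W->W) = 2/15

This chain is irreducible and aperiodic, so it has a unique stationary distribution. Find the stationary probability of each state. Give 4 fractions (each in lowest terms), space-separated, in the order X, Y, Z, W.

The stationary distribution satisfies pi = pi * P, i.e.:
  pi_X = 1/3*pi_X + 2/15*pi_Y + 1/15*pi_Z + 1/3*pi_W
  pi_Y = 2/15*pi_X + 1/3*pi_Y + 1/5*pi_Z + 4/15*pi_W
  pi_Z = 4/15*pi_X + 2/15*pi_Y + 2/5*pi_Z + 4/15*pi_W
  pi_W = 4/15*pi_X + 2/5*pi_Y + 1/3*pi_Z + 2/15*pi_W
with normalization: pi_X + pi_Y + pi_Z + pi_W = 1.

Using the first 3 balance equations plus normalization, the linear system A*pi = b is:
  [-2/3, 2/15, 1/15, 1/3] . pi = 0
  [2/15, -2/3, 1/5, 4/15] . pi = 0
  [4/15, 2/15, -3/5, 4/15] . pi = 0
  [1, 1, 1, 1] . pi = 1

Solving yields:
  pi_X = 282/1319
  pi_Y = 311/1319
  pi_Z = 358/1319
  pi_W = 368/1319

Verification (pi * P):
  282/1319*1/3 + 311/1319*2/15 + 358/1319*1/15 + 368/1319*1/3 = 282/1319 = pi_X  (ok)
  282/1319*2/15 + 311/1319*1/3 + 358/1319*1/5 + 368/1319*4/15 = 311/1319 = pi_Y  (ok)
  282/1319*4/15 + 311/1319*2/15 + 358/1319*2/5 + 368/1319*4/15 = 358/1319 = pi_Z  (ok)
  282/1319*4/15 + 311/1319*2/5 + 358/1319*1/3 + 368/1319*2/15 = 368/1319 = pi_W  (ok)

Answer: 282/1319 311/1319 358/1319 368/1319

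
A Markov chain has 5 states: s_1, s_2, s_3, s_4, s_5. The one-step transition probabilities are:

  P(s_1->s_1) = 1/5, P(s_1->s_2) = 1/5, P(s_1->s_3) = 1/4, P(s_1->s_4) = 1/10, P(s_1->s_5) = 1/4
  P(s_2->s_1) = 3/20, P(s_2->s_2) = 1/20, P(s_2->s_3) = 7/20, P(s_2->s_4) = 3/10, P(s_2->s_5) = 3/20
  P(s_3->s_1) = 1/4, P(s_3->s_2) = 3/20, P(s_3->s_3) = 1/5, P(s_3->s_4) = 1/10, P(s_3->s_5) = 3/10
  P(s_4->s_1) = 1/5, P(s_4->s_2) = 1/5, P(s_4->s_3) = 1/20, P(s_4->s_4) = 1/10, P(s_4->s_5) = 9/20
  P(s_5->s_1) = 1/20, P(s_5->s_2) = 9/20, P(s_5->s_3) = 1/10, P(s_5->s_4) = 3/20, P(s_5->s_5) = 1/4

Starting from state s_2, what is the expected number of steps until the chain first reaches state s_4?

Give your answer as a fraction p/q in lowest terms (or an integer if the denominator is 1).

Let h_i = expected steps to first reach s_4 from state i.
Boundary: h_s_4 = 0.
First-step equations for the other states:
  h_s_1 = 1 + 1/5*h_s_1 + 1/5*h_s_2 + 1/4*h_s_3 + 1/10*h_s_4 + 1/4*h_s_5
  h_s_2 = 1 + 3/20*h_s_1 + 1/20*h_s_2 + 7/20*h_s_3 + 3/10*h_s_4 + 3/20*h_s_5
  h_s_3 = 1 + 1/4*h_s_1 + 3/20*h_s_2 + 1/5*h_s_3 + 1/10*h_s_4 + 3/10*h_s_5
  h_s_5 = 1 + 1/20*h_s_1 + 9/20*h_s_2 + 1/10*h_s_3 + 3/20*h_s_4 + 1/4*h_s_5

Substituting h_s_4 = 0 and rearranging gives the linear system (I - Q) h = 1:
  [4/5, -1/5, -1/4, -1/4] . (h_s_1, h_s_2, h_s_3, h_s_5) = 1
  [-3/20, 19/20, -7/20, -3/20] . (h_s_1, h_s_2, h_s_3, h_s_5) = 1
  [-1/4, -3/20, 4/5, -3/10] . (h_s_1, h_s_2, h_s_3, h_s_5) = 1
  [-1/20, -9/20, -1/10, 3/4] . (h_s_1, h_s_2, h_s_3, h_s_5) = 1

Solving yields:
  h_s_1 = 7125/1106
  h_s_2 = 5945/1106
  h_s_3 = 3575/553
  h_s_5 = 3235/553

Starting state is s_2, so the expected hitting time is h_s_2 = 5945/1106.

Answer: 5945/1106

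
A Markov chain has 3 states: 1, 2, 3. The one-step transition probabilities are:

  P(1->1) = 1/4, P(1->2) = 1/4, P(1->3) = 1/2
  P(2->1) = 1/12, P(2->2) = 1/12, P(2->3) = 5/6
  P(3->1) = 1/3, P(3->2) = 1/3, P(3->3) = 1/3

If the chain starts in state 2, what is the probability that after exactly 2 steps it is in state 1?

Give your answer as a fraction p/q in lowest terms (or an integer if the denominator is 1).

Answer: 11/36

Derivation:
Computing P^2 by repeated multiplication:
P^1 =
  1: [1/4, 1/4, 1/2]
  2: [1/12, 1/12, 5/6]
  3: [1/3, 1/3, 1/3]
P^2 =
  1: [1/4, 1/4, 1/2]
  2: [11/36, 11/36, 7/18]
  3: [2/9, 2/9, 5/9]

(P^2)[2 -> 1] = 11/36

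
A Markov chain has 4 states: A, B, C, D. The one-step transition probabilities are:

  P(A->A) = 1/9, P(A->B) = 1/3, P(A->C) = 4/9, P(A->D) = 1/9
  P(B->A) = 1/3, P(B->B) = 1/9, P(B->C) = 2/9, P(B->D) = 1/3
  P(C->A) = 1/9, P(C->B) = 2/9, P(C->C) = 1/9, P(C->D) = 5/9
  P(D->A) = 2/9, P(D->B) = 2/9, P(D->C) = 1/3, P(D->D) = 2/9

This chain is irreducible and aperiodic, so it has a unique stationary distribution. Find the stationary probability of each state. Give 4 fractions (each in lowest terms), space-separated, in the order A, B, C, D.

The stationary distribution satisfies pi = pi * P, i.e.:
  pi_A = 1/9*pi_A + 1/3*pi_B + 1/9*pi_C + 2/9*pi_D
  pi_B = 1/3*pi_A + 1/9*pi_B + 2/9*pi_C + 2/9*pi_D
  pi_C = 4/9*pi_A + 2/9*pi_B + 1/9*pi_C + 1/3*pi_D
  pi_D = 1/9*pi_A + 1/3*pi_B + 5/9*pi_C + 2/9*pi_D
with normalization: pi_A + pi_B + pi_C + pi_D = 1.

Using the first 3 balance equations plus normalization, the linear system A*pi = b is:
  [-8/9, 1/3, 1/9, 2/9] . pi = 0
  [1/3, -8/9, 2/9, 2/9] . pi = 0
  [4/9, 2/9, -8/9, 1/3] . pi = 0
  [1, 1, 1, 1] . pi = 1

Solving yields:
  pi_A = 107/549
  pi_B = 241/1098
  pi_C = 33/122
  pi_D = 173/549

Verification (pi * P):
  107/549*1/9 + 241/1098*1/3 + 33/122*1/9 + 173/549*2/9 = 107/549 = pi_A  (ok)
  107/549*1/3 + 241/1098*1/9 + 33/122*2/9 + 173/549*2/9 = 241/1098 = pi_B  (ok)
  107/549*4/9 + 241/1098*2/9 + 33/122*1/9 + 173/549*1/3 = 33/122 = pi_C  (ok)
  107/549*1/9 + 241/1098*1/3 + 33/122*5/9 + 173/549*2/9 = 173/549 = pi_D  (ok)

Answer: 107/549 241/1098 33/122 173/549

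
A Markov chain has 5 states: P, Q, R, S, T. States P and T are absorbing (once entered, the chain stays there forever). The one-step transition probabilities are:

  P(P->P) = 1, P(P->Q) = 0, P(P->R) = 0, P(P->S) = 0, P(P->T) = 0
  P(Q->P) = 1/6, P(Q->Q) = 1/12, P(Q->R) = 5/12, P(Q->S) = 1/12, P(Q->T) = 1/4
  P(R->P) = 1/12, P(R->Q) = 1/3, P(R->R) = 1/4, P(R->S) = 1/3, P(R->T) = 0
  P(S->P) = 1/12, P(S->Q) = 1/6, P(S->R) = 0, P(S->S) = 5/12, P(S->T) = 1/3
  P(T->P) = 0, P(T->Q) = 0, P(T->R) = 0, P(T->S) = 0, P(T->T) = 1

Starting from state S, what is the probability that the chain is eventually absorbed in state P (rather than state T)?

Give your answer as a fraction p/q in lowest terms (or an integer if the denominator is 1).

Let a_i = P(absorbed in P | start in state i).
Boundary conditions: a_P = 1, a_T = 0.
For each transient state i, a_i = sum_j P(i->j) * a_j:
  a_Q = 1/6*a_P + 1/12*a_Q + 5/12*a_R + 1/12*a_S + 1/4*a_T
  a_R = 1/12*a_P + 1/3*a_Q + 1/4*a_R + 1/3*a_S + 0*a_T
  a_S = 1/12*a_P + 1/6*a_Q + 0*a_R + 5/12*a_S + 1/3*a_T

Substituting a_P = 1 and a_T = 0, rearrange to (I - Q) a = r where r[i] = P(i -> P):
  [11/12, -5/12, -1/12] . (a_Q, a_R, a_S) = 1/6
  [-1/3, 3/4, -1/3] . (a_Q, a_R, a_S) = 1/12
  [-1/6, 0, 7/12] . (a_Q, a_R, a_S) = 1/12

Solving yields:
  a_Q = 38/99
  a_R = 13/33
  a_S = 25/99

Starting state is S, so the absorption probability is a_S = 25/99.

Answer: 25/99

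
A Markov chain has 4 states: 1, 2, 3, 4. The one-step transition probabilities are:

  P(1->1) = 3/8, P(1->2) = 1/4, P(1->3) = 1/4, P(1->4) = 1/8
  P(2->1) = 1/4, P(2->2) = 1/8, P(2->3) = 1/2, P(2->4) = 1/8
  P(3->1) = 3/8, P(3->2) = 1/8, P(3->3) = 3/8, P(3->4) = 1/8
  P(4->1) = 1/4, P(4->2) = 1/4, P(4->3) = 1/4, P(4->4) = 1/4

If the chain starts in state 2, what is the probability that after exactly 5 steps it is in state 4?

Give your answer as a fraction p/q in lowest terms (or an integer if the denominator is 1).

Computing P^5 by repeated multiplication:
P^1 =
  1: [3/8, 1/4, 1/4, 1/8]
  2: [1/4, 1/8, 1/2, 1/8]
  3: [3/8, 1/8, 3/8, 1/8]
  4: [1/4, 1/4, 1/4, 1/4]
P^2 =
  1: [21/64, 3/16, 11/32, 9/64]
  2: [11/32, 11/64, 11/32, 9/64]
  3: [11/32, 3/16, 21/64, 9/64]
  4: [5/16, 3/16, 11/32, 5/32]
P^3 =
  1: [171/512, 47/256, 87/256, 73/512]
  2: [43/128, 95/512, 43/128, 73/512]
  3: [171/512, 95/512, 173/512, 73/512]
  4: [85/256, 47/256, 87/256, 37/256]
P^4 =
  1: [1369/4096, 189/1024, 693/2048, 585/4096]
  2: [171/512, 757/4096, 693/2048, 585/4096]
  3: [171/512, 189/1024, 1387/4096, 585/4096]
  4: [171/512, 189/1024, 693/2048, 293/2048]
P^5 =
  1: [10947/32768, 3025/16384, 5545/16384, 4681/32768]
  2: [5473/16384, 6049/32768, 2773/8192, 4681/32768]
  3: [10947/32768, 6049/32768, 11091/32768, 4681/32768]
  4: [5473/16384, 3025/16384, 5545/16384, 2341/16384]

(P^5)[2 -> 4] = 4681/32768

Answer: 4681/32768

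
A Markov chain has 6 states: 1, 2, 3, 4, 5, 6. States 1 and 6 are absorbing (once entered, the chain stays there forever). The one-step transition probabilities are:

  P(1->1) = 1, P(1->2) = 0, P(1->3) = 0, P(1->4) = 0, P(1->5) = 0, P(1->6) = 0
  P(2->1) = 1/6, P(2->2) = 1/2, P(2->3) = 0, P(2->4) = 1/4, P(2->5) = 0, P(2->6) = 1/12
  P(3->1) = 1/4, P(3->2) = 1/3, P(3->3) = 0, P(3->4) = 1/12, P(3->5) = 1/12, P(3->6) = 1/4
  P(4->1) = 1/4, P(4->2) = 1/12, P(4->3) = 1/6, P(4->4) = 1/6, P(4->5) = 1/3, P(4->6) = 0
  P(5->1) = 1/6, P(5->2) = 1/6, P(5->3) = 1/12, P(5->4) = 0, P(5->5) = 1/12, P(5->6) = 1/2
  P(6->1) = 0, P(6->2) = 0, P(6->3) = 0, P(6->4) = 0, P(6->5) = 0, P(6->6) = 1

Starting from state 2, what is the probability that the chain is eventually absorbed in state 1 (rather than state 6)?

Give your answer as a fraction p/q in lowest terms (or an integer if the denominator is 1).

Answer: 1427/2233

Derivation:
Let a_i = P(absorbed in 1 | start in state i).
Boundary conditions: a_1 = 1, a_6 = 0.
For each transient state i, a_i = sum_j P(i->j) * a_j:
  a_2 = 1/6*a_1 + 1/2*a_2 + 0*a_3 + 1/4*a_4 + 0*a_5 + 1/12*a_6
  a_3 = 1/4*a_1 + 1/3*a_2 + 0*a_3 + 1/12*a_4 + 1/12*a_5 + 1/4*a_6
  a_4 = 1/4*a_1 + 1/12*a_2 + 1/6*a_3 + 1/6*a_4 + 1/3*a_5 + 0*a_6
  a_5 = 1/6*a_1 + 1/6*a_2 + 1/12*a_3 + 0*a_4 + 1/12*a_5 + 1/2*a_6

Substituting a_1 = 1 and a_6 = 0, rearrange to (I - Q) a = r where r[i] = P(i -> 1):
  [1/2, 0, -1/4, 0] . (a_2, a_3, a_4, a_5) = 1/6
  [-1/3, 1, -1/12, -1/12] . (a_2, a_3, a_4, a_5) = 1/4
  [-1/12, -1/6, 5/6, -1/3] . (a_2, a_3, a_4, a_5) = 1/4
  [-1/6, -1/12, 0, 11/12] . (a_2, a_3, a_4, a_5) = 1/6

Solving yields:
  a_2 = 1427/2233
  a_3 = 3637/6699
  a_4 = 4096/6699
  a_5 = 2327/6699

Starting state is 2, so the absorption probability is a_2 = 1427/2233.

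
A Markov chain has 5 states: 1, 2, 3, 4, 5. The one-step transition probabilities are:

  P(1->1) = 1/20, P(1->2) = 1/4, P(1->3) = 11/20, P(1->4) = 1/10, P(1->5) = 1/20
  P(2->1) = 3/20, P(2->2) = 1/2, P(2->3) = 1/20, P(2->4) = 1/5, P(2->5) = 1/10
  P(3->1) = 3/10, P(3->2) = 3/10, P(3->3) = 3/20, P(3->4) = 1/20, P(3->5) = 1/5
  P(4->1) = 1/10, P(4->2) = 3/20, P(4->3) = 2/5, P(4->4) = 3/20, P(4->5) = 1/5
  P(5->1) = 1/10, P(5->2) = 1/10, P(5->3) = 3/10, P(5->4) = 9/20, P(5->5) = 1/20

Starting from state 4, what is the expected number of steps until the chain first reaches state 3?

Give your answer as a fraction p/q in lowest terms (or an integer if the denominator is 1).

Let h_i = expected steps to first reach 3 from state i.
Boundary: h_3 = 0.
First-step equations for the other states:
  h_1 = 1 + 1/20*h_1 + 1/4*h_2 + 11/20*h_3 + 1/10*h_4 + 1/20*h_5
  h_2 = 1 + 3/20*h_1 + 1/2*h_2 + 1/20*h_3 + 1/5*h_4 + 1/10*h_5
  h_4 = 1 + 1/10*h_1 + 3/20*h_2 + 2/5*h_3 + 3/20*h_4 + 1/5*h_5
  h_5 = 1 + 1/10*h_1 + 1/10*h_2 + 3/10*h_3 + 9/20*h_4 + 1/20*h_5

Substituting h_3 = 0 and rearranging gives the linear system (I - Q) h = 1:
  [19/20, -1/4, -1/10, -1/20] . (h_1, h_2, h_4, h_5) = 1
  [-3/20, 1/2, -1/5, -1/10] . (h_1, h_2, h_4, h_5) = 1
  [-1/10, -3/20, 17/20, -1/5] . (h_1, h_2, h_4, h_5) = 1
  [-1/10, -1/10, -9/20, 19/20] . (h_1, h_2, h_4, h_5) = 1

Solving yields:
  h_1 = 55540/19757
  h_2 = 94100/19757
  h_4 = 61880/19757
  h_5 = 65860/19757

Starting state is 4, so the expected hitting time is h_4 = 61880/19757.

Answer: 61880/19757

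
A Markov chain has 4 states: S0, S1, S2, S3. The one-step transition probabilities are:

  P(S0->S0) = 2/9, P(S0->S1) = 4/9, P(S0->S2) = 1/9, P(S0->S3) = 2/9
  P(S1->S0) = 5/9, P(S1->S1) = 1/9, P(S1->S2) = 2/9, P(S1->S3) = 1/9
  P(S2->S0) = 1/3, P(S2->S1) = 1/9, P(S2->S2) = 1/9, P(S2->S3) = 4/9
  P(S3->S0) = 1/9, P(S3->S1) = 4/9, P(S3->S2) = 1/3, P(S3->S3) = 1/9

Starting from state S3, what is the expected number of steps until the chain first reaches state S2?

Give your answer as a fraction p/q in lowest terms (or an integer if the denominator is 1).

Answer: 108/25

Derivation:
Let h_i = expected steps to first reach S2 from state i.
Boundary: h_S2 = 0.
First-step equations for the other states:
  h_S0 = 1 + 2/9*h_S0 + 4/9*h_S1 + 1/9*h_S2 + 2/9*h_S3
  h_S1 = 1 + 5/9*h_S0 + 1/9*h_S1 + 2/9*h_S2 + 1/9*h_S3
  h_S3 = 1 + 1/9*h_S0 + 4/9*h_S1 + 1/3*h_S2 + 1/9*h_S3

Substituting h_S2 = 0 and rearranging gives the linear system (I - Q) h = 1:
  [7/9, -4/9, -2/9] . (h_S0, h_S1, h_S3) = 1
  [-5/9, 8/9, -1/9] . (h_S0, h_S1, h_S3) = 1
  [-1/9, -4/9, 8/9] . (h_S0, h_S1, h_S3) = 1

Solving yields:
  h_S0 = 27/5
  h_S1 = 126/25
  h_S3 = 108/25

Starting state is S3, so the expected hitting time is h_S3 = 108/25.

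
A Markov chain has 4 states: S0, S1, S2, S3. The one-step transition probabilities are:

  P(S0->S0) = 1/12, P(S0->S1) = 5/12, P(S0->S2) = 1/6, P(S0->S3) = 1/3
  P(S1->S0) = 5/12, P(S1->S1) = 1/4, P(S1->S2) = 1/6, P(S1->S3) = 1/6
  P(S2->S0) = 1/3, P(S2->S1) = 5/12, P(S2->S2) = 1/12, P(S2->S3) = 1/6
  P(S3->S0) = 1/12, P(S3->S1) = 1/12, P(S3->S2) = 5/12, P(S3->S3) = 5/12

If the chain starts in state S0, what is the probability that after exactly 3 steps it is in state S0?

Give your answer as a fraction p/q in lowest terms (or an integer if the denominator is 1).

Answer: 191/864

Derivation:
Computing P^3 by repeated multiplication:
P^1 =
  S0: [1/12, 5/12, 1/6, 1/3]
  S1: [5/12, 1/4, 1/6, 1/6]
  S2: [1/3, 5/12, 1/12, 1/6]
  S3: [1/12, 1/12, 5/12, 5/12]
P^2 =
  S0: [19/72, 17/72, 17/72, 19/72]
  S1: [5/24, 23/72, 7/36, 5/18]
  S2: [35/144, 7/24, 29/144, 19/72]
  S3: [31/144, 19/72, 17/72, 41/144]
P^3 =
  S0: [191/864, 125/432, 23/108, 239/864]
  S1: [103/432, 13/48, 95/432, 13/48]
  S2: [133/576, 121/432, 373/1728, 59/216]
  S3: [199/864, 5/18, 377/1728, 473/1728]

(P^3)[S0 -> S0] = 191/864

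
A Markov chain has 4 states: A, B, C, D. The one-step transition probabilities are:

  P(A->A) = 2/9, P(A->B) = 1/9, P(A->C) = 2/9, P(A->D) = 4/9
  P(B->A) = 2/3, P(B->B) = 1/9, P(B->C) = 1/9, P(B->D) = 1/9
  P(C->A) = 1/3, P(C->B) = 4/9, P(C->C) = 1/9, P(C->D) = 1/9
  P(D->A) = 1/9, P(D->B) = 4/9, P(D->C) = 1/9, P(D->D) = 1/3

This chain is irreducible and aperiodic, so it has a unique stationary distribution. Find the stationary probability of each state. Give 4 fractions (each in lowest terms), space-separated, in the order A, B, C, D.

The stationary distribution satisfies pi = pi * P, i.e.:
  pi_A = 2/9*pi_A + 2/3*pi_B + 1/3*pi_C + 1/9*pi_D
  pi_B = 1/9*pi_A + 1/9*pi_B + 4/9*pi_C + 4/9*pi_D
  pi_C = 2/9*pi_A + 1/9*pi_B + 1/9*pi_C + 1/9*pi_D
  pi_D = 4/9*pi_A + 1/9*pi_B + 1/9*pi_C + 1/3*pi_D
with normalization: pi_A + pi_B + pi_C + pi_D = 1.

Using the first 3 balance equations plus normalization, the linear system A*pi = b is:
  [-7/9, 2/3, 1/3, 1/9] . pi = 0
  [1/9, -8/9, 4/9, 4/9] . pi = 0
  [2/9, 1/9, -8/9, 1/9] . pi = 0
  [1, 1, 1, 1] . pi = 1

Solving yields:
  pi_A = 8/25
  pi_B = 19/75
  pi_C = 11/75
  pi_D = 7/25

Verification (pi * P):
  8/25*2/9 + 19/75*2/3 + 11/75*1/3 + 7/25*1/9 = 8/25 = pi_A  (ok)
  8/25*1/9 + 19/75*1/9 + 11/75*4/9 + 7/25*4/9 = 19/75 = pi_B  (ok)
  8/25*2/9 + 19/75*1/9 + 11/75*1/9 + 7/25*1/9 = 11/75 = pi_C  (ok)
  8/25*4/9 + 19/75*1/9 + 11/75*1/9 + 7/25*1/3 = 7/25 = pi_D  (ok)

Answer: 8/25 19/75 11/75 7/25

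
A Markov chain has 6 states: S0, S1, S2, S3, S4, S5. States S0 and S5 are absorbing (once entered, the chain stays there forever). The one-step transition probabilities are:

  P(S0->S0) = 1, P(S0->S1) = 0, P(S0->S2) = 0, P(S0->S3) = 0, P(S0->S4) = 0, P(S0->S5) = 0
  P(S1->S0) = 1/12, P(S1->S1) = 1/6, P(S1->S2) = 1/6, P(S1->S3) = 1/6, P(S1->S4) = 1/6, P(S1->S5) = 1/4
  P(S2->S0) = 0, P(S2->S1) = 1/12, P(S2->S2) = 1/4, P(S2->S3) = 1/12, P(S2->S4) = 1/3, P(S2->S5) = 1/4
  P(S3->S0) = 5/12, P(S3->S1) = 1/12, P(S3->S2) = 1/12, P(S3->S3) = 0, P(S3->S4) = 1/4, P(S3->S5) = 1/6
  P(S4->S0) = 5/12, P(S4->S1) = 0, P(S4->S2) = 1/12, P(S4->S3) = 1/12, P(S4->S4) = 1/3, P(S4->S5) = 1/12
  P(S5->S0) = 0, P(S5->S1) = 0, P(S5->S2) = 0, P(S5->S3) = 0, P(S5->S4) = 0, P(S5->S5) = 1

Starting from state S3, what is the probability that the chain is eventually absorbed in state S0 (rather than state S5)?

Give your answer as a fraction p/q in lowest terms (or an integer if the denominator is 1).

Let a_i = P(absorbed in S0 | start in state i).
Boundary conditions: a_S0 = 1, a_S5 = 0.
For each transient state i, a_i = sum_j P(i->j) * a_j:
  a_S1 = 1/12*a_S0 + 1/6*a_S1 + 1/6*a_S2 + 1/6*a_S3 + 1/6*a_S4 + 1/4*a_S5
  a_S2 = 0*a_S0 + 1/12*a_S1 + 1/4*a_S2 + 1/12*a_S3 + 1/3*a_S4 + 1/4*a_S5
  a_S3 = 5/12*a_S0 + 1/12*a_S1 + 1/12*a_S2 + 0*a_S3 + 1/4*a_S4 + 1/6*a_S5
  a_S4 = 5/12*a_S0 + 0*a_S1 + 1/12*a_S2 + 1/12*a_S3 + 1/3*a_S4 + 1/12*a_S5

Substituting a_S0 = 1 and a_S5 = 0, rearrange to (I - Q) a = r where r[i] = P(i -> S0):
  [5/6, -1/6, -1/6, -1/6] . (a_S1, a_S2, a_S3, a_S4) = 1/12
  [-1/12, 3/4, -1/12, -1/3] . (a_S1, a_S2, a_S3, a_S4) = 0
  [-1/12, -1/12, 1, -1/4] . (a_S1, a_S2, a_S3, a_S4) = 5/12
  [0, -1/12, -1/12, 2/3] . (a_S1, a_S2, a_S3, a_S4) = 5/12

Solving yields:
  a_S1 = 18/37
  a_S2 = 35/74
  a_S3 = 51/74
  a_S4 = 57/74

Starting state is S3, so the absorption probability is a_S3 = 51/74.

Answer: 51/74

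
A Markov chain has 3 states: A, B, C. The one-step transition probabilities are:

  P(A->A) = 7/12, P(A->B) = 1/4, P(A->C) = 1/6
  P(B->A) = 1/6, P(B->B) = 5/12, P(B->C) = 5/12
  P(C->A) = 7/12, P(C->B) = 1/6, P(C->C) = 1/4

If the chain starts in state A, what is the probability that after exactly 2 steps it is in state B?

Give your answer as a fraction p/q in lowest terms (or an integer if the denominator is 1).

Answer: 5/18

Derivation:
Computing P^2 by repeated multiplication:
P^1 =
  A: [7/12, 1/4, 1/6]
  B: [1/6, 5/12, 5/12]
  C: [7/12, 1/6, 1/4]
P^2 =
  A: [23/48, 5/18, 35/144]
  B: [59/144, 41/144, 11/36]
  C: [37/72, 37/144, 11/48]

(P^2)[A -> B] = 5/18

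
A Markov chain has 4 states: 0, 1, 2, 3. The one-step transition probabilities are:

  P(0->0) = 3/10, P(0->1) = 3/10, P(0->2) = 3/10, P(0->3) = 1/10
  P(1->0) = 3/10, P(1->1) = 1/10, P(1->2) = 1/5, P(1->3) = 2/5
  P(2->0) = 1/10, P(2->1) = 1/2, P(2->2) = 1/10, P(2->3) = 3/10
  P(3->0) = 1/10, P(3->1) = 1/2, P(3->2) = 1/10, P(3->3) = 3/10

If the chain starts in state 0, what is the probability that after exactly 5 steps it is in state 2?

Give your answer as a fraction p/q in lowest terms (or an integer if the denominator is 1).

Computing P^5 by repeated multiplication:
P^1 =
  0: [3/10, 3/10, 3/10, 1/10]
  1: [3/10, 1/10, 1/5, 2/5]
  2: [1/10, 1/2, 1/10, 3/10]
  3: [1/10, 1/2, 1/10, 3/10]
P^2 =
  0: [11/50, 8/25, 19/100, 27/100]
  1: [9/50, 2/5, 17/100, 1/4]
  2: [11/50, 7/25, 17/100, 33/100]
  3: [11/50, 7/25, 17/100, 33/100]
P^3 =
  0: [26/125, 41/125, 22/125, 36/125]
  1: [27/125, 38/125, 22/125, 38/125]
  2: [1/5, 43/125, 43/250, 71/250]
  3: [1/5, 43/125, 43/250, 71/250]
P^4 =
  0: [259/1250, 409/1250, 109/625, 182/625]
  1: [51/250, 419/1250, 217/1250, 359/1250]
  2: [261/1250, 403/1250, 109/625, 184/625]
  3: [261/1250, 403/1250, 109/625, 184/625]
P^5 =
  0: [1293/6250, 1024/3125, 2177/12500, 3641/12500]
  1: [1299/6250, 1016/3125, 2179/12500, 3659/12500]
  2: [1289/6250, 1029/3125, 87/500, 3631/12500]
  3: [1289/6250, 1029/3125, 87/500, 3631/12500]

(P^5)[0 -> 2] = 2177/12500

Answer: 2177/12500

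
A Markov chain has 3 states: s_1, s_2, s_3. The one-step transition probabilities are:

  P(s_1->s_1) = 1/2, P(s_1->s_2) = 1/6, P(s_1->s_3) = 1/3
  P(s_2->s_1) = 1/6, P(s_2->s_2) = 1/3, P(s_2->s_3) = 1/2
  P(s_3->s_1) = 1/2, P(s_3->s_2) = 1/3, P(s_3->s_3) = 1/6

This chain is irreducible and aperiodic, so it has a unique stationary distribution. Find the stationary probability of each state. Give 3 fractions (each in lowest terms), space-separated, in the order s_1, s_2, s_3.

Answer: 7/17 9/34 11/34

Derivation:
The stationary distribution satisfies pi = pi * P, i.e.:
  pi_s_1 = 1/2*pi_s_1 + 1/6*pi_s_2 + 1/2*pi_s_3
  pi_s_2 = 1/6*pi_s_1 + 1/3*pi_s_2 + 1/3*pi_s_3
  pi_s_3 = 1/3*pi_s_1 + 1/2*pi_s_2 + 1/6*pi_s_3
with normalization: pi_s_1 + pi_s_2 + pi_s_3 = 1.

Using the first 2 balance equations plus normalization, the linear system A*pi = b is:
  [-1/2, 1/6, 1/2] . pi = 0
  [1/6, -2/3, 1/3] . pi = 0
  [1, 1, 1] . pi = 1

Solving yields:
  pi_s_1 = 7/17
  pi_s_2 = 9/34
  pi_s_3 = 11/34

Verification (pi * P):
  7/17*1/2 + 9/34*1/6 + 11/34*1/2 = 7/17 = pi_s_1  (ok)
  7/17*1/6 + 9/34*1/3 + 11/34*1/3 = 9/34 = pi_s_2  (ok)
  7/17*1/3 + 9/34*1/2 + 11/34*1/6 = 11/34 = pi_s_3  (ok)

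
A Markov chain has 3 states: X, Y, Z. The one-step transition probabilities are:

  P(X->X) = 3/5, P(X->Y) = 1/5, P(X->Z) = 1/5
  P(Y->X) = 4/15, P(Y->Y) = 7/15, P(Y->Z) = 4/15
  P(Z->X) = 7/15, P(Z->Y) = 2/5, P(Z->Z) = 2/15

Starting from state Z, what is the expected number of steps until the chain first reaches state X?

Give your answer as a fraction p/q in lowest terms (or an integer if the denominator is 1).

Let h_i = expected steps to first reach X from state i.
Boundary: h_X = 0.
First-step equations for the other states:
  h_Y = 1 + 4/15*h_X + 7/15*h_Y + 4/15*h_Z
  h_Z = 1 + 7/15*h_X + 2/5*h_Y + 2/15*h_Z

Substituting h_X = 0 and rearranging gives the linear system (I - Q) h = 1:
  [8/15, -4/15] . (h_Y, h_Z) = 1
  [-2/5, 13/15] . (h_Y, h_Z) = 1

Solving yields:
  h_Y = 51/16
  h_Z = 21/8

Starting state is Z, so the expected hitting time is h_Z = 21/8.

Answer: 21/8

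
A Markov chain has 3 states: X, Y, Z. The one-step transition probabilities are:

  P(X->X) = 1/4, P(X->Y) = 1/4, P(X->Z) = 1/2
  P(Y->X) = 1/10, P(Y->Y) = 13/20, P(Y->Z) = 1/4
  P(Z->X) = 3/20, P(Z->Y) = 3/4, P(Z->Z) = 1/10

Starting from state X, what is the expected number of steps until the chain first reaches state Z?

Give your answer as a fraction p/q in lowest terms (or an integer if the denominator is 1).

Let h_i = expected steps to first reach Z from state i.
Boundary: h_Z = 0.
First-step equations for the other states:
  h_X = 1 + 1/4*h_X + 1/4*h_Y + 1/2*h_Z
  h_Y = 1 + 1/10*h_X + 13/20*h_Y + 1/4*h_Z

Substituting h_Z = 0 and rearranging gives the linear system (I - Q) h = 1:
  [3/4, -1/4] . (h_X, h_Y) = 1
  [-1/10, 7/20] . (h_X, h_Y) = 1

Solving yields:
  h_X = 48/19
  h_Y = 68/19

Starting state is X, so the expected hitting time is h_X = 48/19.

Answer: 48/19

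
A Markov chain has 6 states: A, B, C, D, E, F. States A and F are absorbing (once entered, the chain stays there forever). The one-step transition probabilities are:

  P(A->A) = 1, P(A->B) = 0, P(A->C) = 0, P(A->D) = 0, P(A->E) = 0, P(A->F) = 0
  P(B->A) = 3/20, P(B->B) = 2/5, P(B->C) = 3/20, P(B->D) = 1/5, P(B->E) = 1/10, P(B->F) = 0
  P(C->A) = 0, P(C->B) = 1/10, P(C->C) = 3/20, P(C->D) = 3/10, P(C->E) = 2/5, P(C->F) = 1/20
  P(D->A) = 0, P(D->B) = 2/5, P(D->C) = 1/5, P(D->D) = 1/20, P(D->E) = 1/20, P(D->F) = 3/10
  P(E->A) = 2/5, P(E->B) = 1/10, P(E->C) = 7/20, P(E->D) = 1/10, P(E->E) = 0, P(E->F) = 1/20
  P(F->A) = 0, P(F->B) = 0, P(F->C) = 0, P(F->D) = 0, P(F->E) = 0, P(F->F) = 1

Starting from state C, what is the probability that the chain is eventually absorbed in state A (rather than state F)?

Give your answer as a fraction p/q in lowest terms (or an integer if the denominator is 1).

Let a_i = P(absorbed in A | start in state i).
Boundary conditions: a_A = 1, a_F = 0.
For each transient state i, a_i = sum_j P(i->j) * a_j:
  a_B = 3/20*a_A + 2/5*a_B + 3/20*a_C + 1/5*a_D + 1/10*a_E + 0*a_F
  a_C = 0*a_A + 1/10*a_B + 3/20*a_C + 3/10*a_D + 2/5*a_E + 1/20*a_F
  a_D = 0*a_A + 2/5*a_B + 1/5*a_C + 1/20*a_D + 1/20*a_E + 3/10*a_F
  a_E = 2/5*a_A + 1/10*a_B + 7/20*a_C + 1/10*a_D + 0*a_E + 1/20*a_F

Substituting a_A = 1 and a_F = 0, rearrange to (I - Q) a = r where r[i] = P(i -> A):
  [3/5, -3/20, -1/5, -1/10] . (a_B, a_C, a_D, a_E) = 3/20
  [-1/10, 17/20, -3/10, -2/5] . (a_B, a_C, a_D, a_E) = 0
  [-2/5, -1/5, 19/20, -1/20] . (a_B, a_C, a_D, a_E) = 0
  [-1/10, -7/20, -1/10, 1] . (a_B, a_C, a_D, a_E) = 2/5

Solving yields:
  a_B = 3059/4710
  a_C = 263/471
  a_D = 336/785
  a_E = 552/785

Starting state is C, so the absorption probability is a_C = 263/471.

Answer: 263/471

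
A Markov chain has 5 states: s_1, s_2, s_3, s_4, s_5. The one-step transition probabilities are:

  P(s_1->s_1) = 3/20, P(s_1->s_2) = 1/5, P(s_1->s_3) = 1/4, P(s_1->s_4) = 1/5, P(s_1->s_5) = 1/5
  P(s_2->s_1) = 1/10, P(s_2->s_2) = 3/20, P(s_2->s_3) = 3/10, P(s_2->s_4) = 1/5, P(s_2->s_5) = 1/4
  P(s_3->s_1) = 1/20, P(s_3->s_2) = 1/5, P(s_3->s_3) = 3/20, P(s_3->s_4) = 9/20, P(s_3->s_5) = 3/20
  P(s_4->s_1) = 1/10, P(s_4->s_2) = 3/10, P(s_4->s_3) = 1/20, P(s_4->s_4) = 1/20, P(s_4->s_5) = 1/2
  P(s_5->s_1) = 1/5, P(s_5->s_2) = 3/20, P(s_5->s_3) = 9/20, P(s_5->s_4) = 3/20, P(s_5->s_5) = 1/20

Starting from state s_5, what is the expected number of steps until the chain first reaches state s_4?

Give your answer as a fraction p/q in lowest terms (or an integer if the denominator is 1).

Answer: 215560/55397

Derivation:
Let h_i = expected steps to first reach s_4 from state i.
Boundary: h_s_4 = 0.
First-step equations for the other states:
  h_s_1 = 1 + 3/20*h_s_1 + 1/5*h_s_2 + 1/4*h_s_3 + 1/5*h_s_4 + 1/5*h_s_5
  h_s_2 = 1 + 1/10*h_s_1 + 3/20*h_s_2 + 3/10*h_s_3 + 1/5*h_s_4 + 1/4*h_s_5
  h_s_3 = 1 + 1/20*h_s_1 + 1/5*h_s_2 + 3/20*h_s_3 + 9/20*h_s_4 + 3/20*h_s_5
  h_s_5 = 1 + 1/5*h_s_1 + 3/20*h_s_2 + 9/20*h_s_3 + 3/20*h_s_4 + 1/20*h_s_5

Substituting h_s_4 = 0 and rearranging gives the linear system (I - Q) h = 1:
  [17/20, -1/5, -1/4, -1/5] . (h_s_1, h_s_2, h_s_3, h_s_5) = 1
  [-1/10, 17/20, -3/10, -1/4] . (h_s_1, h_s_2, h_s_3, h_s_5) = 1
  [-1/20, -1/5, 17/20, -3/20] . (h_s_1, h_s_2, h_s_3, h_s_5) = 1
  [-1/5, -3/20, -9/20, 19/20] . (h_s_1, h_s_2, h_s_3, h_s_5) = 1

Solving yields:
  h_s_1 = 214620/55397
  h_s_2 = 212340/55397
  h_s_3 = 165800/55397
  h_s_5 = 215560/55397

Starting state is s_5, so the expected hitting time is h_s_5 = 215560/55397.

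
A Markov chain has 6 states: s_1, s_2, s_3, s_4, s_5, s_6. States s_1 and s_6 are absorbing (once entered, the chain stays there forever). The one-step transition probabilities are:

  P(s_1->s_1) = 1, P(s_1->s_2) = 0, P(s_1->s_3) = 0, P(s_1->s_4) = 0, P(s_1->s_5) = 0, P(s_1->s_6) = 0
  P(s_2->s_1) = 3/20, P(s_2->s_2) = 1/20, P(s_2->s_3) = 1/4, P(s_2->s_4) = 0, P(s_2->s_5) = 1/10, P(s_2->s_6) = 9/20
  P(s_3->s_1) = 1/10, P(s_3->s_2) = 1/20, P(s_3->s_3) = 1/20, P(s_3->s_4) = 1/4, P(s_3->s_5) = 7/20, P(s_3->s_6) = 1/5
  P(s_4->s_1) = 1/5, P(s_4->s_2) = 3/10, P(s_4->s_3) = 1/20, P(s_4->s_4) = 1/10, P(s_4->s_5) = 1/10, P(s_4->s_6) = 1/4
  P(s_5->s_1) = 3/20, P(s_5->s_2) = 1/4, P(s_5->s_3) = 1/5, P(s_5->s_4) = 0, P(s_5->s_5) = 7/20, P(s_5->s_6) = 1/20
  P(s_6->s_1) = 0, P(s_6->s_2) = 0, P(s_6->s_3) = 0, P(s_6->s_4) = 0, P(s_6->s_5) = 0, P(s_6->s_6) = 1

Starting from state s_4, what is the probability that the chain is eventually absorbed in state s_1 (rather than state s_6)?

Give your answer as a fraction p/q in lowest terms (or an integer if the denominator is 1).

Let a_i = P(absorbed in s_1 | start in state i).
Boundary conditions: a_s_1 = 1, a_s_6 = 0.
For each transient state i, a_i = sum_j P(i->j) * a_j:
  a_s_2 = 3/20*a_s_1 + 1/20*a_s_2 + 1/4*a_s_3 + 0*a_s_4 + 1/10*a_s_5 + 9/20*a_s_6
  a_s_3 = 1/10*a_s_1 + 1/20*a_s_2 + 1/20*a_s_3 + 1/4*a_s_4 + 7/20*a_s_5 + 1/5*a_s_6
  a_s_4 = 1/5*a_s_1 + 3/10*a_s_2 + 1/20*a_s_3 + 1/10*a_s_4 + 1/10*a_s_5 + 1/4*a_s_6
  a_s_5 = 3/20*a_s_1 + 1/4*a_s_2 + 1/5*a_s_3 + 0*a_s_4 + 7/20*a_s_5 + 1/20*a_s_6

Substituting a_s_1 = 1 and a_s_6 = 0, rearrange to (I - Q) a = r where r[i] = P(i -> s_1):
  [19/20, -1/4, 0, -1/10] . (a_s_2, a_s_3, a_s_4, a_s_5) = 3/20
  [-1/20, 19/20, -1/4, -7/20] . (a_s_2, a_s_3, a_s_4, a_s_5) = 1/10
  [-3/10, -1/20, 9/10, -1/10] . (a_s_2, a_s_3, a_s_4, a_s_5) = 1/5
  [-1/4, -1/5, 0, 13/20] . (a_s_2, a_s_3, a_s_4, a_s_5) = 3/20

Solving yields:
  a_s_2 = 19661/62629
  a_s_3 = 25224/62629
  a_s_4 = 25181/62629
  a_s_5 = 29776/62629

Starting state is s_4, so the absorption probability is a_s_4 = 25181/62629.

Answer: 25181/62629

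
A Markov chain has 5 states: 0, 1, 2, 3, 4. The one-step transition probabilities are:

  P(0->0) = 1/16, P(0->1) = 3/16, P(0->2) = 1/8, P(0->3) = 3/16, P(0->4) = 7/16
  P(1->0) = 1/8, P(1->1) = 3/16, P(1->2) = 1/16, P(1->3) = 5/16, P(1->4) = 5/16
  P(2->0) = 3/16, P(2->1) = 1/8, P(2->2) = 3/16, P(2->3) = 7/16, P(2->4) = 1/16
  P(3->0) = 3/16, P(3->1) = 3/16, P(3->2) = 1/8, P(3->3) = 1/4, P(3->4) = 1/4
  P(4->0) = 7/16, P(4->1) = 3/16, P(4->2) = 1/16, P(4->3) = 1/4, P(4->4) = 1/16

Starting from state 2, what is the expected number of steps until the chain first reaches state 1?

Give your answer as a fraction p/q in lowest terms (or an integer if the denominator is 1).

Answer: 27872/4703

Derivation:
Let h_i = expected steps to first reach 1 from state i.
Boundary: h_1 = 0.
First-step equations for the other states:
  h_0 = 1 + 1/16*h_0 + 3/16*h_1 + 1/8*h_2 + 3/16*h_3 + 7/16*h_4
  h_2 = 1 + 3/16*h_0 + 1/8*h_1 + 3/16*h_2 + 7/16*h_3 + 1/16*h_4
  h_3 = 1 + 3/16*h_0 + 3/16*h_1 + 1/8*h_2 + 1/4*h_3 + 1/4*h_4
  h_4 = 1 + 7/16*h_0 + 3/16*h_1 + 1/16*h_2 + 1/4*h_3 + 1/16*h_4

Substituting h_1 = 0 and rearranging gives the linear system (I - Q) h = 1:
  [15/16, -1/8, -3/16, -7/16] . (h_0, h_2, h_3, h_4) = 1
  [-3/16, 13/16, -7/16, -1/16] . (h_0, h_2, h_3, h_4) = 1
  [-3/16, -1/8, 3/4, -1/4] . (h_0, h_2, h_3, h_4) = 1
  [-7/16, -1/16, -1/4, 15/16] . (h_0, h_2, h_3, h_4) = 1

Solving yields:
  h_0 = 26096/4703
  h_2 = 27872/4703
  h_3 = 26112/4703
  h_4 = 26016/4703

Starting state is 2, so the expected hitting time is h_2 = 27872/4703.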